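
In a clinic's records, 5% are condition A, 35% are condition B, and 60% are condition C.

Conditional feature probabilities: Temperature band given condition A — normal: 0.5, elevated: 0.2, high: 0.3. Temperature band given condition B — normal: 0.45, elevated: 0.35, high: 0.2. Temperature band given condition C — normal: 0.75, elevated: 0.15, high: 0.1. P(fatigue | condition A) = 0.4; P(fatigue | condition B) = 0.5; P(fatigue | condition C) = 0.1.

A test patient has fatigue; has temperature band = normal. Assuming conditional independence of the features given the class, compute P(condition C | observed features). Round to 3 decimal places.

0.336

condition A: 0.05 × 0.5 × 0.4 = 0.01
condition B: 0.35 × 0.45 × 0.5 = 0.07875
condition C: 0.6 × 0.75 × 0.1 = 0.045
P(condition C | x) = 0.045 / 0.13375 ≈ 0.336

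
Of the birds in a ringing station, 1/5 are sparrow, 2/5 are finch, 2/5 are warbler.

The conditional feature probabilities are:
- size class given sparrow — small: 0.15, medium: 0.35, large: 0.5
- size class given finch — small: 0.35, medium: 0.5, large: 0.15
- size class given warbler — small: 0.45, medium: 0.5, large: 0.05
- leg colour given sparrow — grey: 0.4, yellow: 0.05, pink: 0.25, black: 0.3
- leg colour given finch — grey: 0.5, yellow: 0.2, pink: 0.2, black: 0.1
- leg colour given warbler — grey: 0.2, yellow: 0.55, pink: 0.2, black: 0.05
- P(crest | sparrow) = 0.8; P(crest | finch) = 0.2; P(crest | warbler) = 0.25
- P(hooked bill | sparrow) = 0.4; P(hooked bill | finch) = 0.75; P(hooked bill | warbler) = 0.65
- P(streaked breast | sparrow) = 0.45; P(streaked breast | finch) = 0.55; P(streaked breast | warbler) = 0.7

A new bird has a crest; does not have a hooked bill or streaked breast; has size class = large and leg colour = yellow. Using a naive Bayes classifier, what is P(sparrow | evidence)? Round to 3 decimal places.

sparrow: 0.2 × 0.5 × 0.05 × 0.8 × (1−0.4) × (1−0.45) = 0.00132
finch: 0.4 × 0.15 × 0.2 × 0.2 × (1−0.75) × (1−0.55) = 0.00027
warbler: 0.4 × 0.05 × 0.55 × 0.25 × (1−0.65) × (1−0.7) = 0.00028875
P(sparrow | x) = 0.00132 / 0.00187875 ≈ 0.703

0.703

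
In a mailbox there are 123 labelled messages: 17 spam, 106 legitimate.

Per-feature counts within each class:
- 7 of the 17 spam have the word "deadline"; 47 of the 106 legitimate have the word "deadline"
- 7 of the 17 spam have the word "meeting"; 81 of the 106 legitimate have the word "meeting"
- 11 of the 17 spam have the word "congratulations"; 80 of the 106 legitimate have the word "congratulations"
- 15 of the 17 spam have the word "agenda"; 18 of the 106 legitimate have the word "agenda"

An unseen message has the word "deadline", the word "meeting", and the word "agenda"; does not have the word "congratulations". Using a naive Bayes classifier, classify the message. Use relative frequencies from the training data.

spam: (17/123) × (7/17) × (7/17) × (6/17) × (15/17) ≈ 0.00729771
legitimate: (106/123) × (47/106) × (81/106) × (26/106) × (18/106) ≈ 0.012162
Highest score → legitimate.

legitimate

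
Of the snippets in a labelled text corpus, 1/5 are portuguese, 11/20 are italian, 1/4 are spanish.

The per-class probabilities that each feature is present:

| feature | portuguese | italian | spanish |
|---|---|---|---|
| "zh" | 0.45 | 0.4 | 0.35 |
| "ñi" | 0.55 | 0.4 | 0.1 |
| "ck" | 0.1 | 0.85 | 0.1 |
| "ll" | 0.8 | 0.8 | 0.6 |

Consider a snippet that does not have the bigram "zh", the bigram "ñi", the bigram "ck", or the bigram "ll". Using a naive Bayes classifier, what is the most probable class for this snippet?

portuguese: 0.2 × (1−0.45) × (1−0.55) × (1−0.1) × (1−0.8) = 0.00891
italian: 0.55 × (1−0.4) × (1−0.4) × (1−0.85) × (1−0.8) = 0.00594
spanish: 0.25 × (1−0.35) × (1−0.1) × (1−0.1) × (1−0.6) = 0.05265
Highest score → spanish.

spanish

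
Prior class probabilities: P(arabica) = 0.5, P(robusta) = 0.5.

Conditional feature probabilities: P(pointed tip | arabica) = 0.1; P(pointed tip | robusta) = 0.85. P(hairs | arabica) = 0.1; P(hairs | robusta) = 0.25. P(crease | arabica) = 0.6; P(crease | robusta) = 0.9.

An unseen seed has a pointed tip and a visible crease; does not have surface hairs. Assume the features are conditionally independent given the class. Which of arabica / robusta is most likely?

arabica: 0.5 × 0.1 × (1−0.1) × 0.6 = 0.027
robusta: 0.5 × 0.85 × (1−0.25) × 0.9 = 0.286875
Highest score → robusta.

robusta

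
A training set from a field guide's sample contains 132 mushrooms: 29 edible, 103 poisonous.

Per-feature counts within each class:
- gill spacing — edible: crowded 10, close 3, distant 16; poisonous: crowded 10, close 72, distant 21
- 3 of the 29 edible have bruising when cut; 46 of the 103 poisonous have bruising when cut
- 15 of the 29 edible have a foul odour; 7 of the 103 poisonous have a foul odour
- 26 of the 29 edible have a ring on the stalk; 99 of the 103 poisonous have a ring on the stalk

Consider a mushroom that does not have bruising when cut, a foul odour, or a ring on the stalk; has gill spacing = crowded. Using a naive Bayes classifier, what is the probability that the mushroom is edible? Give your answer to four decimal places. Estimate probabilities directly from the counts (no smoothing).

edible: (29/132) × (10/29) × (26/29) × (14/29) × (3/29) ≈ 0.00339199
poisonous: (103/132) × (10/103) × (57/103) × (96/103) × (4/103) ≈ 0.00151747
P(edible | x) = 0.00339199 / 0.00490946 ≈ 0.6909

0.6909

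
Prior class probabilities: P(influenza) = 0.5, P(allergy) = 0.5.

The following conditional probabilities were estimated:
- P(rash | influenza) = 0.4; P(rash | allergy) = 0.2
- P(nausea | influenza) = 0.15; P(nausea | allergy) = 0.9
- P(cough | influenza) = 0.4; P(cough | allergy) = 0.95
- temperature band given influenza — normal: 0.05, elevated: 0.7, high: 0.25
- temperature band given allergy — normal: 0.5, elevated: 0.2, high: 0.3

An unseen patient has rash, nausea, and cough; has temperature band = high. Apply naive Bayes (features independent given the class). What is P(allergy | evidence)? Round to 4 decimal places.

influenza: 0.5 × 0.4 × 0.15 × 0.4 × 0.25 = 0.003
allergy: 0.5 × 0.2 × 0.9 × 0.95 × 0.3 = 0.02565
P(allergy | x) = 0.02565 / 0.02865 ≈ 0.8953

0.8953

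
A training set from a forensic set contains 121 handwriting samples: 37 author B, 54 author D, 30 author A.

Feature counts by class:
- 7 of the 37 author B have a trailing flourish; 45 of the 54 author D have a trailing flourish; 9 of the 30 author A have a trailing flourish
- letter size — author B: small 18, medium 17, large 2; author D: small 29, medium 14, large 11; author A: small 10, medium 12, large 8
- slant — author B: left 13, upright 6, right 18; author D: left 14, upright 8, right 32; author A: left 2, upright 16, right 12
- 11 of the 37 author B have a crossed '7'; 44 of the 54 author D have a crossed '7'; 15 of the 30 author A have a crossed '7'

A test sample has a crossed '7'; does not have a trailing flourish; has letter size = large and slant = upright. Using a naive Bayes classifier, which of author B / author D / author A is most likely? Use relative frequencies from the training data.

author B: (37/121) × (30/37) × (2/37) × (6/37) × (11/37) ≈ 0.000646107
author D: (54/121) × (9/54) × (11/54) × (8/54) × (44/54) ≈ 0.00182899
author A: (30/121) × (21/30) × (8/30) × (16/30) × (15/30) ≈ 0.0123416
Highest score → author A.

author A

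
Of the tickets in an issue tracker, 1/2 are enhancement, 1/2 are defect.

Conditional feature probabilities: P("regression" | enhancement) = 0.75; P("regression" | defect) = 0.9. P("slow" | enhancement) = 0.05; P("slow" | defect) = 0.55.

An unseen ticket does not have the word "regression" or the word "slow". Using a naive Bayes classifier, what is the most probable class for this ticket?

enhancement

enhancement: 0.5 × (1−0.75) × (1−0.05) = 0.11875
defect: 0.5 × (1−0.9) × (1−0.55) = 0.0225
Highest score → enhancement.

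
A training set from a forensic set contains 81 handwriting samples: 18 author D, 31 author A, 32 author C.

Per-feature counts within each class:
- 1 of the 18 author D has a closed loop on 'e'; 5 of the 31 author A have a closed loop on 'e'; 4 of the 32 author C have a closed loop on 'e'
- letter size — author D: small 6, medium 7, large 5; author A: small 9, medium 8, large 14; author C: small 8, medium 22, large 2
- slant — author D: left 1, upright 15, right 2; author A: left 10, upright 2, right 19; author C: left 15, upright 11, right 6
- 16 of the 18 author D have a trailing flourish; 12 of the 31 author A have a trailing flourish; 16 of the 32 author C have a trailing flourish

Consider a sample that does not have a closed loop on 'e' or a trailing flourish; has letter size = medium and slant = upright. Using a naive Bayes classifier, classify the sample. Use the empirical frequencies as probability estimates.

author C

author D: (18/81) × (17/18) × (7/18) × (15/18) × (2/18) ≈ 0.00755728
author A: (31/81) × (26/31) × (8/31) × (2/31) × (19/31) ≈ 0.00327549
author C: (32/81) × (28/32) × (22/32) × (11/32) × (16/32) ≈ 0.0408468
Highest score → author C.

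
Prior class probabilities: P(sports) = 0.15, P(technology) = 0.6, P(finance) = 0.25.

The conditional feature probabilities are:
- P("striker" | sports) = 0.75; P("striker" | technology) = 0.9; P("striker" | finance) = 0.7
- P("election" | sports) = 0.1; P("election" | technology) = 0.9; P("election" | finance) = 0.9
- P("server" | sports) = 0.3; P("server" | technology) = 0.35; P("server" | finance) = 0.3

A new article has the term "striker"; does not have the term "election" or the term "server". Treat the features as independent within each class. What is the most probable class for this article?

sports

sports: 0.15 × 0.75 × (1−0.1) × (1−0.3) = 0.070875
technology: 0.6 × 0.9 × (1−0.9) × (1−0.35) = 0.0351
finance: 0.25 × 0.7 × (1−0.9) × (1−0.3) = 0.01225
Highest score → sports.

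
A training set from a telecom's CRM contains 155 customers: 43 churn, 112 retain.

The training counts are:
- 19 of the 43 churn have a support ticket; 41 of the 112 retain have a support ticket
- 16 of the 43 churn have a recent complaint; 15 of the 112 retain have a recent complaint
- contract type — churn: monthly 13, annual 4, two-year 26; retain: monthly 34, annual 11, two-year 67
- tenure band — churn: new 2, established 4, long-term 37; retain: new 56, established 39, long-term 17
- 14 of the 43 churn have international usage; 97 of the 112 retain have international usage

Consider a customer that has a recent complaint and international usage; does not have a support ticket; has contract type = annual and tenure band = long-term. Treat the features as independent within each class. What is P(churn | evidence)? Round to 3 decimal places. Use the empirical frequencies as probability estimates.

churn: (43/155) × (24/43) × (16/43) × (4/43) × (37/43) × (14/43) ≈ 0.00150147
retain: (112/155) × (71/112) × (15/112) × (11/112) × (17/112) × (97/112) ≈ 0.000792062
P(churn | x) = 0.00150147 / 0.002293532 ≈ 0.655

0.655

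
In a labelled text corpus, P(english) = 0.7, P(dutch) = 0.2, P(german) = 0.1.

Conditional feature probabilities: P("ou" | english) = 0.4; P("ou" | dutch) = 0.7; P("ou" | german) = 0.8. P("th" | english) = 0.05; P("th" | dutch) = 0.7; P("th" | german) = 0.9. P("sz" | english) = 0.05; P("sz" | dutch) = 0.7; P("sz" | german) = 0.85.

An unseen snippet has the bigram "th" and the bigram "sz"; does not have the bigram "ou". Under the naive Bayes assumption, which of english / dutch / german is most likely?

english: 0.7 × (1−0.4) × 0.05 × 0.05 = 0.00105
dutch: 0.2 × (1−0.7) × 0.7 × 0.7 = 0.0294
german: 0.1 × (1−0.8) × 0.9 × 0.85 = 0.0153
Highest score → dutch.

dutch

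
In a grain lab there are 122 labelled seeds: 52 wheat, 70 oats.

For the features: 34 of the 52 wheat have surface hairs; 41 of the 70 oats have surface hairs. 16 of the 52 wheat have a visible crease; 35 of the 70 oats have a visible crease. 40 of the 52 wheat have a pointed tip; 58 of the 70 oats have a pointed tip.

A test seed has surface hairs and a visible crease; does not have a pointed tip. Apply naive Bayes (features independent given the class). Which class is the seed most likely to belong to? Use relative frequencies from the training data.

wheat: (52/122) × (34/52) × (16/52) × (12/52) ≈ 0.0197885
oats: (70/122) × (41/70) × (35/70) × (12/70) ≈ 0.0288056
Highest score → oats.

oats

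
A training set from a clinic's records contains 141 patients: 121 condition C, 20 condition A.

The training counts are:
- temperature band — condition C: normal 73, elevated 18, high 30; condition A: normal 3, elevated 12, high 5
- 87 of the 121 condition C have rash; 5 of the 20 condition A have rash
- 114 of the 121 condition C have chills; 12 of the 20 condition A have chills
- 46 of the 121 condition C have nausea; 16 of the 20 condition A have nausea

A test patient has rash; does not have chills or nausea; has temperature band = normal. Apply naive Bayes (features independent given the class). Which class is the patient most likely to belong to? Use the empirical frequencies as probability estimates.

condition C: (121/141) × (73/121) × (87/121) × (7/121) × (75/121) ≈ 0.0133483
condition A: (20/141) × (3/20) × (5/20) × (8/20) × (4/20) ≈ 0.000425532
Highest score → condition C.

condition C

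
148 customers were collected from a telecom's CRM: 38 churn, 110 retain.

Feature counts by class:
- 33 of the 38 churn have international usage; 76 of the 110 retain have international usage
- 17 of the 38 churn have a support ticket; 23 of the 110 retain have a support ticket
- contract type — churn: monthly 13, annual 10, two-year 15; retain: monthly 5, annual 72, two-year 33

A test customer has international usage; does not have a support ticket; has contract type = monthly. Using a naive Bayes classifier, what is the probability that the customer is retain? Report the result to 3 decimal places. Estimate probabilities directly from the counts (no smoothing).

0.305

churn: (38/148) × (33/38) × (21/38) × (13/38) ≈ 0.0421549
retain: (110/148) × (76/110) × (87/110) × (5/110) ≈ 0.018461
P(retain | x) = 0.018461 / 0.0606159 ≈ 0.305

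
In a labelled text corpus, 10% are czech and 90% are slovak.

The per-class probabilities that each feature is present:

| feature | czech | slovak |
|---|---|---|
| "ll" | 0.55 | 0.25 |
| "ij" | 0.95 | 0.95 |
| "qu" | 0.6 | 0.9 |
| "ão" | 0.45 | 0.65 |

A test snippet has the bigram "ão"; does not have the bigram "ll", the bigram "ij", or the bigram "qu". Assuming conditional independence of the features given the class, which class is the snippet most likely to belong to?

slovak

czech: 0.1 × (1−0.55) × (1−0.95) × (1−0.6) × 0.45 = 0.000405
slovak: 0.9 × (1−0.25) × (1−0.95) × (1−0.9) × 0.65 = 0.00219375
Highest score → slovak.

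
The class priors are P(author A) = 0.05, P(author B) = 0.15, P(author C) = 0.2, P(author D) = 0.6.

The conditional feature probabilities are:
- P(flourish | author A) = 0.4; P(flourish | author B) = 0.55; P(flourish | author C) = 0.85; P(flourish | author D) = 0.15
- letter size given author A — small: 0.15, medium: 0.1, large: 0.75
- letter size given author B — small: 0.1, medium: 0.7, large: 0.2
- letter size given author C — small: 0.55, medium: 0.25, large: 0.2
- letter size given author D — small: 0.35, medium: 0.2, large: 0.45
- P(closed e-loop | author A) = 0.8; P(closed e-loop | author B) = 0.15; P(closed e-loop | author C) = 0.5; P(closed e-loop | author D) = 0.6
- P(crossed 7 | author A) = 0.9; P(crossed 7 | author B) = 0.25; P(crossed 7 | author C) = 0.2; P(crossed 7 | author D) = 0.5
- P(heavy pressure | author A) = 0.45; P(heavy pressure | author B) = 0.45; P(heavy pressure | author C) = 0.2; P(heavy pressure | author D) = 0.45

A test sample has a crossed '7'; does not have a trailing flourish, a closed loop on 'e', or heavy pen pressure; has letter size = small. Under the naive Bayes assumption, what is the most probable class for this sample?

author A: 0.05 × (1−0.4) × 0.15 × (1−0.8) × 0.9 × (1−0.45) = 0.0004455
author B: 0.15 × (1−0.55) × 0.1 × (1−0.15) × 0.25 × (1−0.45) = 0.00078890625
author C: 0.2 × (1−0.85) × 0.55 × (1−0.5) × 0.2 × (1−0.2) = 0.00132
author D: 0.6 × (1−0.15) × 0.35 × (1−0.6) × 0.5 × (1−0.45) = 0.019635
Highest score → author D.

author D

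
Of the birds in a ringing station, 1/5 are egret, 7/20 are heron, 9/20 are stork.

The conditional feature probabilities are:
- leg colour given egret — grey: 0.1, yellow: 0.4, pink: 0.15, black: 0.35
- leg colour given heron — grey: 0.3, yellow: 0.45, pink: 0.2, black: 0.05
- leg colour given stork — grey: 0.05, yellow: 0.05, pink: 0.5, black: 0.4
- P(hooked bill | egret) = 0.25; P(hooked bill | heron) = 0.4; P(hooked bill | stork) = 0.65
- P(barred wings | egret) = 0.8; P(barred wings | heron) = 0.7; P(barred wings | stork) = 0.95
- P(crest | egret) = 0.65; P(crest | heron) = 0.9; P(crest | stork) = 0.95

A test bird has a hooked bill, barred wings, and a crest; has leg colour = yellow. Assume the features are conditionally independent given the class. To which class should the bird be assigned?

heron

egret: 0.2 × 0.4 × 0.25 × 0.8 × 0.65 = 0.0104
heron: 0.35 × 0.45 × 0.4 × 0.7 × 0.9 = 0.03969
stork: 0.45 × 0.05 × 0.65 × 0.95 × 0.95 = 0.0131990625
Highest score → heron.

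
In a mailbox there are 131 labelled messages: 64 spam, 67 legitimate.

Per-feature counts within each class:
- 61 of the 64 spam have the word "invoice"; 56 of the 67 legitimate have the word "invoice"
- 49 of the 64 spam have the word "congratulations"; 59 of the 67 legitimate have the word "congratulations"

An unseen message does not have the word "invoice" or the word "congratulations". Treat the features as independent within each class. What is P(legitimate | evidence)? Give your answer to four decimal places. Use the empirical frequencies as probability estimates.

spam: (64/131) × (3/64) × (15/64) ≈ 0.00536737
legitimate: (67/131) × (11/67) × (8/67) ≈ 0.0100262
P(legitimate | x) = 0.0100262 / 0.01539357 ≈ 0.6513

0.6513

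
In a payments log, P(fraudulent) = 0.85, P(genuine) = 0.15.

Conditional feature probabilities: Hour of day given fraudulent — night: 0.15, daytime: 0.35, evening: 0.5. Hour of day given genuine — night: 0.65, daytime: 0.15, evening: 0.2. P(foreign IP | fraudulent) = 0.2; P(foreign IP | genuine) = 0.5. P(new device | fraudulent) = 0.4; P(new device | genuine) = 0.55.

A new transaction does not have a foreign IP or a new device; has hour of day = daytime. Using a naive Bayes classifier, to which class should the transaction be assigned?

fraudulent: 0.85 × 0.35 × (1−0.2) × (1−0.4) = 0.1428
genuine: 0.15 × 0.15 × (1−0.5) × (1−0.55) = 0.0050625
Highest score → fraudulent.

fraudulent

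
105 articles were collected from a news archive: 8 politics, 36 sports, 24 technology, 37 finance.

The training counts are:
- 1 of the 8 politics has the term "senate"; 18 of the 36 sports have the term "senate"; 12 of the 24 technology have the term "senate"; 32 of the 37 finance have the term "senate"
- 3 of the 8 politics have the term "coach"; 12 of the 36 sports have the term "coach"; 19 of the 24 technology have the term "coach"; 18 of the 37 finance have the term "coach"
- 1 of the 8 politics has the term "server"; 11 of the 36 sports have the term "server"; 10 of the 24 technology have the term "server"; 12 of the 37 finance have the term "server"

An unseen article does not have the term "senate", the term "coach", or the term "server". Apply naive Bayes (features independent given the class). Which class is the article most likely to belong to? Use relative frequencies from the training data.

sports

politics: (8/105) × (7/8) × (5/8) × (7/8) ≈ 0.0364583
sports: (36/105) × (18/36) × (24/36) × (25/36) ≈ 0.0793651
technology: (24/105) × (12/24) × (5/24) × (14/24) ≈ 0.0138889
finance: (37/105) × (5/37) × (19/37) × (25/37) ≈ 0.0165223
Highest score → sports.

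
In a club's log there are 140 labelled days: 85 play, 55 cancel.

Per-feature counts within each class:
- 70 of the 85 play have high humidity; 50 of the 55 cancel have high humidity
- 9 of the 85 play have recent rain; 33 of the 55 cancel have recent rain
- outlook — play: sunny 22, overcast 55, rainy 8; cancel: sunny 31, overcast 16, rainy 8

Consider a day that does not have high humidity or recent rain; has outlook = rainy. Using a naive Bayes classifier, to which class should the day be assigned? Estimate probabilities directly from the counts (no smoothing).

play

play: (85/140) × (15/85) × (76/85) × (8/85) ≈ 0.00901631
cancel: (55/140) × (5/55) × (22/55) × (8/55) ≈ 0.00207792
Highest score → play.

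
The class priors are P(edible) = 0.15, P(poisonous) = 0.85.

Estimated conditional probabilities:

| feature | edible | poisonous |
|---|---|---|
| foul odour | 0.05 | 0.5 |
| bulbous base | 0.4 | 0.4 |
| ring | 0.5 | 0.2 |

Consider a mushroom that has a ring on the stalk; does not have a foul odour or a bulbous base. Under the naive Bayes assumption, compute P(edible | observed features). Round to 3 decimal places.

edible: 0.15 × (1−0.05) × (1−0.4) × 0.5 = 0.04275
poisonous: 0.85 × (1−0.5) × (1−0.4) × 0.2 = 0.051
P(edible | x) = 0.04275 / 0.09375 ≈ 0.456

0.456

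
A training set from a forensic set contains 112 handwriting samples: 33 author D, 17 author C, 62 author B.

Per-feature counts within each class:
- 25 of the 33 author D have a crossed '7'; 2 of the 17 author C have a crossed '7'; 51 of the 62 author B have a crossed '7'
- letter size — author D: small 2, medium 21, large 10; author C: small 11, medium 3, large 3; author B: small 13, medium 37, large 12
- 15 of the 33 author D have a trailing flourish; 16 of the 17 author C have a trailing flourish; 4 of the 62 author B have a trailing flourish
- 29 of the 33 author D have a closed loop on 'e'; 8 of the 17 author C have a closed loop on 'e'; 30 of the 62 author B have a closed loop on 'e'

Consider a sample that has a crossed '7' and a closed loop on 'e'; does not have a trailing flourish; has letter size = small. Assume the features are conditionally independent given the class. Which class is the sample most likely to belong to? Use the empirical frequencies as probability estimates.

author D: (33/112) × (25/33) × (2/33) × (18/33) × (29/33) ≈ 0.00648456
author C: (17/112) × (2/17) × (11/17) × (1/17) × (8/17) ≈ 0.000319851
author B: (62/112) × (51/62) × (13/62) × (58/62) × (30/62) ≈ 0.0432185
Highest score → author B.

author B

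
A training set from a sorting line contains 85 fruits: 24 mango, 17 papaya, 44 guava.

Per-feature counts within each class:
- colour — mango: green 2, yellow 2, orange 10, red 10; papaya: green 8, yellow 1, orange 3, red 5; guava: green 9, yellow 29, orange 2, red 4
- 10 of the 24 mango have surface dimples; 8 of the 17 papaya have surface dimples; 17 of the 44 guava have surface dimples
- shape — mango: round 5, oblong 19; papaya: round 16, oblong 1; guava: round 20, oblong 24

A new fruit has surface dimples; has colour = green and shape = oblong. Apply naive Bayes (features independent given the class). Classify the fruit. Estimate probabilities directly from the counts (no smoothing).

guava

mango: (24/85) × (2/24) × (10/24) × (19/24) ≈ 0.00776144
papaya: (17/85) × (8/17) × (8/17) × (1/17) ≈ 0.00260533
guava: (44/85) × (9/44) × (17/44) × (24/44) ≈ 0.022314
Highest score → guava.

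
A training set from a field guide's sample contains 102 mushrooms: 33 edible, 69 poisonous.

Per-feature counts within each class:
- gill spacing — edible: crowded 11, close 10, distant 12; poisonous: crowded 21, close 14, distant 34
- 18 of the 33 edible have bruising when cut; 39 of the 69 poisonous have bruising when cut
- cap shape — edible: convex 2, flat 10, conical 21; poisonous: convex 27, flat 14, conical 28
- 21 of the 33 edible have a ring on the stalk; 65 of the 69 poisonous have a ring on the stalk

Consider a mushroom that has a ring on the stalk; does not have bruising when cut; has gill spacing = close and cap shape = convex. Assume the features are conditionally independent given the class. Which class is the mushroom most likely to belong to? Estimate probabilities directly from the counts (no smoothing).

edible: (33/102) × (10/33) × (15/33) × (2/33) × (21/33) ≈ 0.00171869
poisonous: (69/102) × (14/69) × (30/69) × (27/69) × (65/69) ≈ 0.0219978
Highest score → poisonous.

poisonous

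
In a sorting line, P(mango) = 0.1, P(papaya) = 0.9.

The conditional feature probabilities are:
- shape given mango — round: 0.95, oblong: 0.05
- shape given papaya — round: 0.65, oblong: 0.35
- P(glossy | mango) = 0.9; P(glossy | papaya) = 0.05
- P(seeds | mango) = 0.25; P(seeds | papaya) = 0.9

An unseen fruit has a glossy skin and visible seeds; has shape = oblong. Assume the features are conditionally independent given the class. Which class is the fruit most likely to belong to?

mango: 0.1 × 0.05 × 0.9 × 0.25 = 0.001125
papaya: 0.9 × 0.35 × 0.05 × 0.9 = 0.014175
Highest score → papaya.

papaya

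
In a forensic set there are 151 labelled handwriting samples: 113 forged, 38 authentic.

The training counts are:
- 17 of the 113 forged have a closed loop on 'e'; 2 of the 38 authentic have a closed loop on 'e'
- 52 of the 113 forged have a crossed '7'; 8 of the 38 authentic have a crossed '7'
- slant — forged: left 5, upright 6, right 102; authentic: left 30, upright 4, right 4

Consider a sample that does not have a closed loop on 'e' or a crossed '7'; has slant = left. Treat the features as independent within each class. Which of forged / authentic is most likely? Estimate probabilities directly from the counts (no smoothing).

forged: (113/151) × (96/113) × (61/113) × (5/113) ≈ 0.0151858
authentic: (38/151) × (36/38) × (30/38) × (30/38) ≈ 0.148594
Highest score → authentic.

authentic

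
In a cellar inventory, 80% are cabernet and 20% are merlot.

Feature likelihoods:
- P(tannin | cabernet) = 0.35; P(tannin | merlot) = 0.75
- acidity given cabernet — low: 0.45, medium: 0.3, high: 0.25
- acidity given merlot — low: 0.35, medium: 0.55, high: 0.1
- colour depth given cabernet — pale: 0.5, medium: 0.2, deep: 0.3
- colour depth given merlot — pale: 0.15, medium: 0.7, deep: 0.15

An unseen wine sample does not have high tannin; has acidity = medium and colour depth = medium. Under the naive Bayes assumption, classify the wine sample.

cabernet: 0.8 × (1−0.35) × 0.3 × 0.2 = 0.0312
merlot: 0.2 × (1−0.75) × 0.55 × 0.7 = 0.01925
Highest score → cabernet.

cabernet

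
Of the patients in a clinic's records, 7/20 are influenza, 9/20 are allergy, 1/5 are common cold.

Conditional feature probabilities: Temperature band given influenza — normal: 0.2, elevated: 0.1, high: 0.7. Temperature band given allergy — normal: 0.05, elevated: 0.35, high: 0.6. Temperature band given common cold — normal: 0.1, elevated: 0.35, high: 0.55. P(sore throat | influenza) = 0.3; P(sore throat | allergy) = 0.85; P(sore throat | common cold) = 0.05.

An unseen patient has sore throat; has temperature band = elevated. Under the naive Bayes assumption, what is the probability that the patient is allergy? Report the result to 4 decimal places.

influenza: 0.35 × 0.1 × 0.3 = 0.0105
allergy: 0.45 × 0.35 × 0.85 = 0.133875
common cold: 0.2 × 0.35 × 0.05 = 0.0035
P(allergy | x) = 0.133875 / 0.147875 ≈ 0.9053

0.9053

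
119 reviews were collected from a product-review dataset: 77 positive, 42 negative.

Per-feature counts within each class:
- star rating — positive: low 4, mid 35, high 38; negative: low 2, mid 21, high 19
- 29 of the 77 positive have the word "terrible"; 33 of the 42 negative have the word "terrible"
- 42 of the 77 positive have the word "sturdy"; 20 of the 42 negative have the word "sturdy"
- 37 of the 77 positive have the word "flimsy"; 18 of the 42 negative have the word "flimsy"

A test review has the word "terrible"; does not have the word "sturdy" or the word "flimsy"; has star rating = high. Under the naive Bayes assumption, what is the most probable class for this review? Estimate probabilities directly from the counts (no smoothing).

negative

positive: (77/119) × (38/77) × (29/77) × (35/77) × (40/77) ≈ 0.0283982
negative: (42/119) × (19/42) × (33/42) × (22/42) × (24/42) ≈ 0.0375497
Highest score → negative.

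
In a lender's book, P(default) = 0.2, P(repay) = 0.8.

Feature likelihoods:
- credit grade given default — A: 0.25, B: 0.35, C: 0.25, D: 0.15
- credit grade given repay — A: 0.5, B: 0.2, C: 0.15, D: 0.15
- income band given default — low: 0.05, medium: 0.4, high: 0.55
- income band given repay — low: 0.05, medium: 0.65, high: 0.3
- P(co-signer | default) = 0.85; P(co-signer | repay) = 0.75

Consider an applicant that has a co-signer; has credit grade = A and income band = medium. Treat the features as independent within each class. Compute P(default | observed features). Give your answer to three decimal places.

0.080

default: 0.2 × 0.25 × 0.4 × 0.85 = 0.017
repay: 0.8 × 0.5 × 0.65 × 0.75 = 0.195
P(default | x) = 0.017 / 0.212 ≈ 0.080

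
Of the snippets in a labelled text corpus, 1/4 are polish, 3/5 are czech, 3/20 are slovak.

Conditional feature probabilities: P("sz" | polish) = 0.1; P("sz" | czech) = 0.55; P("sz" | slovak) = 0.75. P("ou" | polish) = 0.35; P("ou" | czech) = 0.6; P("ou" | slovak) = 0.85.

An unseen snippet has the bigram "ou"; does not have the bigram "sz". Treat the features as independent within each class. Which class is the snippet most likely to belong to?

czech

polish: 0.25 × (1−0.1) × 0.35 = 0.07875
czech: 0.6 × (1−0.55) × 0.6 = 0.162
slovak: 0.15 × (1−0.75) × 0.85 = 0.031875
Highest score → czech.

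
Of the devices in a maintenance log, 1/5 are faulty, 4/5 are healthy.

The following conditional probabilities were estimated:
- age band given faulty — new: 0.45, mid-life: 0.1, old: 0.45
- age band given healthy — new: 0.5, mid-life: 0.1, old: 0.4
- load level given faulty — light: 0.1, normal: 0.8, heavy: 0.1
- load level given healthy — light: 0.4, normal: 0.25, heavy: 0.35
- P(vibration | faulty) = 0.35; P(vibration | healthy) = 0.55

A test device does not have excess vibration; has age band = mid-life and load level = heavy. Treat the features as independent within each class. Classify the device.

healthy

faulty: 0.2 × 0.1 × 0.1 × (1−0.35) = 0.0013
healthy: 0.8 × 0.1 × 0.35 × (1−0.55) = 0.0126
Highest score → healthy.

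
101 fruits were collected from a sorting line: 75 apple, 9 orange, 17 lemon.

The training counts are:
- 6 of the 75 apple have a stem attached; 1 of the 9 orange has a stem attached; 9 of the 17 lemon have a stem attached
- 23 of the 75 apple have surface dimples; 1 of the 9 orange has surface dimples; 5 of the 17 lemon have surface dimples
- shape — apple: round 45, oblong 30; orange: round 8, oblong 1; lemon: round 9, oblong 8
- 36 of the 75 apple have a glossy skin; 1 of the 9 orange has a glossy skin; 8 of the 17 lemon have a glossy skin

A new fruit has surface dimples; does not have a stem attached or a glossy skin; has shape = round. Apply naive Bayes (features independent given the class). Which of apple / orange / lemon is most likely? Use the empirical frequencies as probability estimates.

apple

apple: (75/101) × (69/75) × (23/75) × (45/75) × (39/75) ≈ 0.0653655
orange: (9/101) × (8/9) × (1/9) × (8/9) × (8/9) ≈ 0.00695378
lemon: (17/101) × (8/17) × (5/17) × (9/17) × (9/17) ≈ 0.00652945
Highest score → apple.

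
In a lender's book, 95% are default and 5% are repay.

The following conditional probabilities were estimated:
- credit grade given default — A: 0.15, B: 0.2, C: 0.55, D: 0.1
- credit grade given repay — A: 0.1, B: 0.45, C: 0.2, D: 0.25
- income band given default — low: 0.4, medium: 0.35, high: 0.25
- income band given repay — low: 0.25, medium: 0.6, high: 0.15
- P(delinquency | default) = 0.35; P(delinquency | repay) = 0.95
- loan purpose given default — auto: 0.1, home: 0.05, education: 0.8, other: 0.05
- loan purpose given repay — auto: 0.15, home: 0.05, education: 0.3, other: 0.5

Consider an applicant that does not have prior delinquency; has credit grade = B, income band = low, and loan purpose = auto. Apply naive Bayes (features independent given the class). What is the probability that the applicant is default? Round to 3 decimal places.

default: 0.95 × 0.2 × 0.4 × (1−0.35) × 0.1 = 0.00494
repay: 0.05 × 0.45 × 0.25 × (1−0.95) × 0.15 = 0.0000421875
P(default | x) = 0.00494 / 0.0049821875 ≈ 0.992

0.992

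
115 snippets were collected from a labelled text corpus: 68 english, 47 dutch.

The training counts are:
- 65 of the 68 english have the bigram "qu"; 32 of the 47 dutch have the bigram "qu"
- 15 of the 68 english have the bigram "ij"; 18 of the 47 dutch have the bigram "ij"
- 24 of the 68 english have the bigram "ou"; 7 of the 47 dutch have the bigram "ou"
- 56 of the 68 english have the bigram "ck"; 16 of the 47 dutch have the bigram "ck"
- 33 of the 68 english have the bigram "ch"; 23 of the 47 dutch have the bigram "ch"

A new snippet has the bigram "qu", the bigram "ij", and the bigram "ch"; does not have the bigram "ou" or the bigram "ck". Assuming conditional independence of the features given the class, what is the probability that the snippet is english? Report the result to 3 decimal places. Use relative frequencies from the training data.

english: (68/115) × (65/68) × (15/68) × (44/68) × (12/68) × (33/68) ≈ 0.00690906
dutch: (47/115) × (32/47) × (18/47) × (40/47) × (31/47) × (23/47) ≈ 0.029274
P(english | x) = 0.00690906 / 0.03618306 ≈ 0.191

0.191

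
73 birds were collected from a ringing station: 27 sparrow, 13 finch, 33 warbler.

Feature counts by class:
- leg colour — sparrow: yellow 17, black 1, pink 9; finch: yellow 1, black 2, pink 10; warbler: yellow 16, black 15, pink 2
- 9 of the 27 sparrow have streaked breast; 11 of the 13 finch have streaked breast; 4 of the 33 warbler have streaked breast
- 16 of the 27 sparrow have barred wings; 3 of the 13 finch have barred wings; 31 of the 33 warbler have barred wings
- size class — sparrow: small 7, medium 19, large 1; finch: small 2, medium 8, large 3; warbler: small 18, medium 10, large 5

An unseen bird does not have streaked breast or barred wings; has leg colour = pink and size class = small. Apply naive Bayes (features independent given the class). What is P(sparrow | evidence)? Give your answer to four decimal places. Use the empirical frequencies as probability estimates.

sparrow: (27/73) × (9/27) × (18/27) × (11/27) × (7/27) ≈ 0.00868144
finch: (13/73) × (10/13) × (2/13) × (10/13) × (2/13) ≈ 0.00249406
warbler: (33/73) × (2/33) × (29/33) × (2/33) × (18/33) ≈ 0.000795913
P(sparrow | x) = 0.00868144 / 0.011971413 ≈ 0.7252

0.7252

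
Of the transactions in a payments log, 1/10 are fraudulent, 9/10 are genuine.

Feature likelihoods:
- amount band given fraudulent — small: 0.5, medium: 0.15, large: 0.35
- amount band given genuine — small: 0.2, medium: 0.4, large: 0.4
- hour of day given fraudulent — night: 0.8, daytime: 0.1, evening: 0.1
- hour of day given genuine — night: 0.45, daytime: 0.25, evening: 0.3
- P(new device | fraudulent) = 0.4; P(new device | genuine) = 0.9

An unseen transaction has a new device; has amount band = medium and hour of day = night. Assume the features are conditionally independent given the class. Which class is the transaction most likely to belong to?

genuine

fraudulent: 0.1 × 0.15 × 0.8 × 0.4 = 0.0048
genuine: 0.9 × 0.4 × 0.45 × 0.9 = 0.1458
Highest score → genuine.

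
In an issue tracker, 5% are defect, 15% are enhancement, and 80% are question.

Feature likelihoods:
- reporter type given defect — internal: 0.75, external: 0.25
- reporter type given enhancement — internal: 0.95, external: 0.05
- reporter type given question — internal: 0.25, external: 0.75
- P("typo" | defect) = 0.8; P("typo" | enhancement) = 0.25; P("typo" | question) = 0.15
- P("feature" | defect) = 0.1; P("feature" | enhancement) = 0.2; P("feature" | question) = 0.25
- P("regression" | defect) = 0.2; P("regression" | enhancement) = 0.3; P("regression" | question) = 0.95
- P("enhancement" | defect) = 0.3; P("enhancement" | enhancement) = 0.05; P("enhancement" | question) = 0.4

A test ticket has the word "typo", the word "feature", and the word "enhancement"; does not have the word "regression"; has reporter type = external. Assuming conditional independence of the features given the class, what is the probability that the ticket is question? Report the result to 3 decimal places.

defect: 0.05 × 0.25 × 0.8 × 0.1 × (1−0.2) × 0.3 = 0.00024
enhancement: 0.15 × 0.05 × 0.25 × 0.2 × (1−0.3) × 0.05 = 0.000013125
question: 0.8 × 0.75 × 0.15 × 0.25 × (1−0.95) × 0.4 = 0.00045
P(question | x) = 0.00045 / 0.000703125 ≈ 0.640

0.640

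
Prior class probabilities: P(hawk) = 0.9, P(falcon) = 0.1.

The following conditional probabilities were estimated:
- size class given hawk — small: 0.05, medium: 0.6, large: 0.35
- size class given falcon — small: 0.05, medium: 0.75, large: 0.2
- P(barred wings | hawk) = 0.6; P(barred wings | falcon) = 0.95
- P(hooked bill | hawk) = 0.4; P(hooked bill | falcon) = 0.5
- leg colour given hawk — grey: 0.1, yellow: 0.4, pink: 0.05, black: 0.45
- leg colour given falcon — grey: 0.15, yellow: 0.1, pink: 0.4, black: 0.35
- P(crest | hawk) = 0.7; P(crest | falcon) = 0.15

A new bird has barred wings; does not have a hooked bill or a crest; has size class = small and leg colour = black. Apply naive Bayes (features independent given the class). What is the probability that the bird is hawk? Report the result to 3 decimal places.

0.756

hawk: 0.9 × 0.05 × 0.6 × (1−0.4) × 0.45 × (1−0.7) = 0.002187
falcon: 0.1 × 0.05 × 0.95 × (1−0.5) × 0.35 × (1−0.15) = 0.0007065625
P(hawk | x) = 0.002187 / 0.0028935625 ≈ 0.756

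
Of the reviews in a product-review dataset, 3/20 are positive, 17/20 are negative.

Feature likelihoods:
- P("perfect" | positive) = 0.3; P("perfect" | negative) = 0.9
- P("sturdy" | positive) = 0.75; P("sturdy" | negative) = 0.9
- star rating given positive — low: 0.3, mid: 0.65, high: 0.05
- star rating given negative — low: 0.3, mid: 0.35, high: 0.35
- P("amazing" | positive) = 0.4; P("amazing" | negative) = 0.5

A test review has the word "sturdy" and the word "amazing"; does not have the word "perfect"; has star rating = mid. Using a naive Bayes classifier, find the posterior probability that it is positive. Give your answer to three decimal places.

positive: 0.15 × (1−0.3) × 0.75 × 0.65 × 0.4 = 0.020475
negative: 0.85 × (1−0.9) × 0.9 × 0.35 × 0.5 = 0.0133875
P(positive | x) = 0.020475 / 0.0338625 ≈ 0.605

0.605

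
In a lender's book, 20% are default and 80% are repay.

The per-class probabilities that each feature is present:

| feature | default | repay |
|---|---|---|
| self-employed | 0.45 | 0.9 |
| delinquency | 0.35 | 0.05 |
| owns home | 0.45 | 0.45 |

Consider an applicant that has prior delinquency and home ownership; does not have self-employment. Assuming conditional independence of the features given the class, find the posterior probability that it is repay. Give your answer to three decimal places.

0.094

default: 0.2 × (1−0.45) × 0.35 × 0.45 = 0.017325
repay: 0.8 × (1−0.9) × 0.05 × 0.45 = 0.0018
P(repay | x) = 0.0018 / 0.019125 ≈ 0.094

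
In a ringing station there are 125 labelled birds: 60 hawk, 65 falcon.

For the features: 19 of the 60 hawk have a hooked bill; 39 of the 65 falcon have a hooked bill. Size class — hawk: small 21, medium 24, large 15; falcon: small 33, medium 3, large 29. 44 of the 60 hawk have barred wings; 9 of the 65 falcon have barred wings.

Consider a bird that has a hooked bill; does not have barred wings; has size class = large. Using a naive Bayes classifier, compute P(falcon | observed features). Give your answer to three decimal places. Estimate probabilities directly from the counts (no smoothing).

0.922

hawk: (60/125) × (19/60) × (15/60) × (16/60) ≈ 0.0101333
falcon: (65/125) × (39/65) × (29/65) × (56/65) ≈ 0.119926
P(falcon | x) = 0.119926 / 0.1300593 ≈ 0.922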